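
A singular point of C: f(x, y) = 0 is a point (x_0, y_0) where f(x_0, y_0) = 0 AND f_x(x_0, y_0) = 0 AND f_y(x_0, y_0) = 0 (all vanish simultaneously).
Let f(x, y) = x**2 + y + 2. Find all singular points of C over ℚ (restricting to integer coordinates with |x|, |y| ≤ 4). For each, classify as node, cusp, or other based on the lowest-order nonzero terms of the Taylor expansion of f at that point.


No singular points in the scanned grid; C is smooth there.

Compute partial derivatives:
  f_x = 2*x.
  f_y = 1.
f_y = 1 is a nonzero constant, so f_y never vanishes: no point (x, y) can satisfy f = f_x = f_y = 0. In particular no (x, y) ∈ {−4, ..., 4}² is singular; the curve is smooth.


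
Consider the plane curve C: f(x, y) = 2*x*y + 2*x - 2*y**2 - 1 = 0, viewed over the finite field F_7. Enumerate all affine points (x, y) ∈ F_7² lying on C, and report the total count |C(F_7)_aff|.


Affine F_7-points: {(4, 0), (4, 4), (5, 2), (5, 3), (6, 1), (6, 5)}; count = 6.

For each of the 49 pairs (x, y) ∈ F_7², evaluate f(x, y) mod 7. Record the zeros.
  x = 0: [0↦6, 1↦4, 2↦5, 3↦2, 4↦2, 5↦5, 6↦4]  zeros at y ∈ ∅
  x = 1: [0↦1, 1↦1, 2↦4, 3↦3, 4↦5, 5↦3, 6↦4]  zeros at y ∈ ∅
  x = 2: [0↦3, 1↦5, 2↦3, 3↦4, 4↦1, 5↦1, 6↦4]  zeros at y ∈ ∅
  x = 3: [0↦5, 1↦2, 2↦2, 3↦5, 4↦4, 5↦6, 6↦4]  zeros at y ∈ ∅
  x = 4: [0↦0, 1↦6, 2↦1, 3↦6, 4↦0, 5↦4, 6↦4]  zeros at y ∈ {0, 4}
  x = 5: [0↦2, 1↦3, 2↦0, 3↦0, 4↦3, 5↦2, 6↦4]  zeros at y ∈ {2, 3}
  x = 6: [0↦4, 1↦0, 2↦6, 3↦1, 4↦6, 5↦0, 6↦4]  zeros at y ∈ {1, 5}
Collecting zeros: affine points = {(4, 0), (4, 4), (5, 2), (5, 3), (6, 1), (6, 5)}.
Total count |C(F_7)_aff| = 6.


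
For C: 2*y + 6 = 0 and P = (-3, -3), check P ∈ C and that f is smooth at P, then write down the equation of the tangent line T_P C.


Tangent line at P: 2*y + 6 = 0.

Step 1: f(-3, -3) = 0, so P lies on C.
Step 2: partial derivatives
  f_x(x, y) = 0, f_y(x, y) = 2.
  f_x(P) = 0, f_y(P) = 2 (gradient nonzero, so P is smooth).
Step 3: tangent line at P: 0·(x − -3) + 2·(y − -3) = 0.
Expanding: 2*y + 6 = 0.


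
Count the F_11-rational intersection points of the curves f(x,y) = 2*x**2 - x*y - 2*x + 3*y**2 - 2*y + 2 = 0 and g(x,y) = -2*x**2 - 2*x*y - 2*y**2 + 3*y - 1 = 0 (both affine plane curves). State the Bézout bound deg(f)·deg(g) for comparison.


Common zeros: ∅; count = 0; Bézout bound = 4.

deg(f) = 2, deg(g) = 2, so Bézout bound = 4.
Scan x ∈ F_11. For each x, list the y ∈ F_11 with f(x, y) ≡ 0 and those with g(x, y) ≡ 0 (mod 11); the common zeros in that column are the intersection.
  x = 0: f ≡ 0 at y ∈ ∅; g ≡ 0 at y ∈ {1, 6}; common: ∅.
  x = 1: f ≡ 0 at y ∈ ∅; g ≡ 0 at y ∈ ∅; common: ∅.
  x = 2: f ≡ 0 at y ∈ ∅; g ≡ 0 at y ∈ ∅; common: ∅.
  x = 3: f ≡ 0 at y ∈ {10}; g ≡ 0 at y ∈ {2}; common: ∅.
  x = 4: f ≡ 0 at y ∈ ∅; g ≡ 0 at y ∈ {0, 3}; common: ∅.
  x = 5: f ≡ 0 at y ∈ ∅; g ≡ 0 at y ∈ {6, 7}; common: ∅.
  x = 6: f ≡ 0 at y ∈ ∅; g ≡ 0 at y ∈ {2, 10}; common: ∅.
  x = 7: f ≡ 0 at y ∈ ∅; g ≡ 0 at y ∈ {0}; common: ∅.
  x = 8: f ≡ 0 at y ∈ ∅; g ≡ 0 at y ∈ ∅; common: ∅.
  x = 9: f ≡ 0 at y ∈ ∅; g ≡ 0 at y ∈ ∅; common: ∅.
  x = 10: f ≡ 0 at y ∈ ∅; g ≡ 0 at y ∈ {1, 7}; common: ∅.
Collecting: common zeros = ∅, so the count is 0.
Comparison with the Bézout bound: 0 ≤ 4 = deg(f)·deg(g), as expected for curves with no common component (the affine F_11-count falls short of the bound because intersections may lie at infinity, over extension fields, or carry multiplicity).


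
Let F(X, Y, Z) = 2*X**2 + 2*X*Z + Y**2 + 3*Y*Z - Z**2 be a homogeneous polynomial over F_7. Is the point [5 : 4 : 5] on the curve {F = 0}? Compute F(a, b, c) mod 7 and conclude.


F(5,4,5) ≡ 4 (mod 7); P is NOT on the curve.

Evaluate F(5, 4, 5) term-by-term (mod 7).
  2*X**2 ↦ 2·25·1·1 = 50
  2*X*Z ↦ 2·5·1·5 = 50
  Y**2 ↦ 1·1·16·1 = 16
  3*Y*Z ↦ 3·1·4·5 = 60
  -Z**2 ↦ -1·1·1·25 = -25
Sum: F(5, 4, 5) = (50) + (50) + (16) + (60) + (-25) = 151.
Reducing mod 7: 151 ≡ 4 (mod 7).
Since F(a, b, c) ≡ 4 ≠ 0 (mod 7), P does NOT lie on the curve.


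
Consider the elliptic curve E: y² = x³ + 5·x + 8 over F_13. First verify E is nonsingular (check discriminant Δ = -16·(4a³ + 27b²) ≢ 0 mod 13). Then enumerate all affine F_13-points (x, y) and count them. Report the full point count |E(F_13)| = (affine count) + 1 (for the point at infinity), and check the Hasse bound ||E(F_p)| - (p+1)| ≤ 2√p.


Affine points = {(1, 1), (1, 12), (2, 0), (4, 1), (4, 12), (7, 3), (7, 10), (8, 1), (8, 12), (11, 4), (11, 9)}; affine count = 11; |E(F_13)| = 12.

Discriminant check: Δ ∝ 4a³ + 27b² = 4·5³ + 27·8² = 4·125 + 27·64 ≡ 5 (mod 13). Nonzero ⇒ E is nonsingular.
For each x ∈ F_13, compute rhs = x³ + 5·x + 8 mod 13, then count y ∈ F_13 with y² ≡ rhs.
  x = 0: rhs = 8, matching y values: none (0 points).
  x = 1: rhs = 1, matching y values: 1, 12 (2 points).
  x = 2: rhs = 0, matching y values: 0 (1 points).
  x = 3: rhs = 11, matching y values: none (0 points).
  x = 4: rhs = 1, matching y values: 1, 12 (2 points).
  x = 5: rhs = 2, matching y values: none (0 points).
  x = 6: rhs = 7, matching y values: none (0 points).
  x = 7: rhs = 9, matching y values: 3, 10 (2 points).
  x = 8: rhs = 1, matching y values: 1, 12 (2 points).
  x = 9: rhs = 2, matching y values: none (0 points).
  x = 10: rhs = 5, matching y values: none (0 points).
  x = 11: rhs = 3, matching y values: 4, 9 (2 points).
  x = 12: rhs = 2, matching y values: none (0 points).
Total affine count: 11.
Full point count |E(F_13)| = 11 + 1 = 12.
Hasse bound: |12 − (13+1)| = |-2| = 2 ≤ 2√13 ≈ 7.2111 ✓.


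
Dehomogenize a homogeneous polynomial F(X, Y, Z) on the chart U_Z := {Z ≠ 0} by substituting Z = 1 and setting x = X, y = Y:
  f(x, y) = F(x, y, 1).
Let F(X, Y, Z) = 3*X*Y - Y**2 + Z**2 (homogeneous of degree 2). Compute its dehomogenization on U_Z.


f(x, y) = 3*x*y - y**2 + 1

On U_Z we set Z = 1. Each monomial c·X^i·Y^j·Z^k in F becomes c·x^i·y^j·1^k = c·x^i·y^j.
Substituting Z = 1: F(X, Y, 1) = 3*x*y - y**2 + 1.
Note: deg(f) ≤ deg(F) = 2; strict inequality happens when F is divisible by Z (lost terms).


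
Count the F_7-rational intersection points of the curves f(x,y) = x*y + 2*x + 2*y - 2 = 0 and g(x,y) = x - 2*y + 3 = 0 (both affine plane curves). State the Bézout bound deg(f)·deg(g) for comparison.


Common zeros: ∅; count = 0; Bézout bound = 2.

deg(f) = 2, deg(g) = 1, so Bézout bound = 2.
Scan x ∈ F_7. For each x, list the y ∈ F_7 with f(x, y) ≡ 0 and those with g(x, y) ≡ 0 (mod 7); the common zeros in that column are the intersection.
  x = 0: f ≡ 0 at y ∈ {1}; g ≡ 0 at y ∈ {5}; common: ∅.
  x = 1: f ≡ 0 at y ∈ {0}; g ≡ 0 at y ∈ {2}; common: ∅.
  x = 2: f ≡ 0 at y ∈ {3}; g ≡ 0 at y ∈ {6}; common: ∅.
  x = 3: f ≡ 0 at y ∈ {2}; g ≡ 0 at y ∈ {3}; common: ∅.
  x = 4: f ≡ 0 at y ∈ {6}; g ≡ 0 at y ∈ {0}; common: ∅.
  x = 5: f ≡ 0 at y ∈ ∅; g ≡ 0 at y ∈ {4}; common: ∅.
  x = 6: f ≡ 0 at y ∈ {4}; g ≡ 0 at y ∈ {1}; common: ∅.
Collecting: common zeros = ∅, so the count is 0.
Comparison with the Bézout bound: 0 ≤ 2 = deg(f)·deg(g), as expected for curves with no common component (the affine F_7-count falls short of the bound because intersections may lie at infinity, over extension fields, or carry multiplicity).


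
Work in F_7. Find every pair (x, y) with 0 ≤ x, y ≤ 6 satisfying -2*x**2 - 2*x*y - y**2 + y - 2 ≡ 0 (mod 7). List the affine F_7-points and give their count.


Affine F_7-points: {(0, 4), (2, 1), (2, 3), (3, 4), (3, 5), (4, 1), (4, 6), (6, 5)}; count = 8.

For each of the 49 pairs (x, y) ∈ F_7², evaluate f(x, y) mod 7. Record the zeros.
  x = 0: [0↦5, 1↦5, 2↦3, 3↦6, 4↦0, 5↦6, 6↦3]  zeros at y ∈ {4}
  x = 1: [0↦3, 1↦1, 2↦4, 3↦5, 4↦4, 5↦1, 6↦3]  zeros at y ∈ ∅
  x = 2: [0↦4, 1↦0, 2↦1, 3↦0, 4↦4, 5↦6, 6↦6]  zeros at y ∈ {1, 3}
  x = 3: [0↦1, 1↦2, 2↦1, 3↦5, 4↦0, 5↦0, 6↦5]  zeros at y ∈ {4, 5}
  x = 4: [0↦1, 1↦0, 2↦4, 3↦6, 4↦6, 5↦4, 6↦0]  zeros at y ∈ {1, 6}
  x = 5: [0↦4, 1↦1, 2↦3, 3↦3, 4↦1, 5↦4, 6↦5]  zeros at y ∈ ∅
  x = 6: [0↦3, 1↦5, 2↦5, 3↦3, 4↦6, 5↦0, 6↦6]  zeros at y ∈ {5}
Collecting zeros: affine points = {(0, 4), (2, 1), (2, 3), (3, 4), (3, 5), (4, 1), (4, 6), (6, 5)}.
Total count |C(F_7)_aff| = 8.


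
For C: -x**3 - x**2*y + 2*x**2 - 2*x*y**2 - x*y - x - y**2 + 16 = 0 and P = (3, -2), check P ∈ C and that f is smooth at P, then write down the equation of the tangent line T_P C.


Tangent line at P: -10*x + 16*y + 62 = 0.

Step 1: f(3, -2) = 0, so P lies on C.
Step 2: partial derivatives
  f_x(x, y) = -3*x**2 - 2*x*y + 4*x - 2*y**2 - y - 1, f_y(x, y) = -x**2 - 4*x*y - x - 2*y.
  f_x(P) = -10, f_y(P) = 16 (gradient nonzero, so P is smooth).
Step 3: tangent line at P: -10·(x − 3) + 16·(y − -2) = 0.
Expanding: -10*x + 16*y + 62 = 0.


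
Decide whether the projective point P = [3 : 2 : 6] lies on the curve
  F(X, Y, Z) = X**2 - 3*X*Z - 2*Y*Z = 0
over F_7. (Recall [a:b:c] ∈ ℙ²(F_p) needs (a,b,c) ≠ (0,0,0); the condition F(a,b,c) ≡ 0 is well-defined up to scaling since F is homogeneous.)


F(3,2,6) ≡ 1 (mod 7); P is NOT on the curve.

Evaluate F(3, 2, 6) term-by-term (mod 7).
  X**2 ↦ 1·9·1·1 = 9
  -3*X*Z ↦ -3·3·1·6 = -54
  -2*Y*Z ↦ -2·1·2·6 = -24
Sum: F(3, 2, 6) = (9) + (-54) + (-24) = -69.
Reducing mod 7: -69 ≡ 1 (mod 7).
Since F(a, b, c) ≡ 1 ≠ 0 (mod 7), P does NOT lie on the curve.


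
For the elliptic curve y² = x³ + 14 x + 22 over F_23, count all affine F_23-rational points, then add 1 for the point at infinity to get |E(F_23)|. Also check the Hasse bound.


Affine points = {(2, 9), (2, 14), (4, 2), (4, 21), (6, 0), (7, 7), (7, 16), (8, 5), (8, 18), (9, 7), (9, 16), (10, 9), (10, 14), (11, 9), (11, 14), (12, 3), (12, 20), (13, 3), (13, 20), (14, 8), (14, 15), (16, 8), (16, 15), (21, 3), (21, 20)}; affine count = 25; |E(F_23)| = 26.

Discriminant check: Δ ∝ 4a³ + 27b² = 4·14³ + 27·22² = 4·2744 + 27·484 ≡ 9 (mod 23). Nonzero ⇒ E is nonsingular.
For each x ∈ F_23, compute rhs = x³ + 14·x + 22 mod 23, then count y ∈ F_23 with y² ≡ rhs.
  x = 0: rhs = 22, matching y values: none (0 points).
  x = 1: rhs = 14, matching y values: none (0 points).
  x = 2: rhs = 12, matching y values: 9, 14 (2 points).
  x = 3: rhs = 22, matching y values: none (0 points).
  x = 4: rhs = 4, matching y values: 2, 21 (2 points).
  x = 5: rhs = 10, matching y values: none (0 points).
  x = 6: rhs = 0, matching y values: 0 (1 points).
  x = 7: rhs = 3, matching y values: 7, 16 (2 points).
  x = 8: rhs = 2, matching y values: 5, 18 (2 points).
  x = 9: rhs = 3, matching y values: 7, 16 (2 points).
  x = 10: rhs = 12, matching y values: 9, 14 (2 points).
  x = 11: rhs = 12, matching y values: 9, 14 (2 points).
  x = 12: rhs = 9, matching y values: 3, 20 (2 points).
  x = 13: rhs = 9, matching y values: 3, 20 (2 points).
  x = 14: rhs = 18, matching y values: 8, 15 (2 points).
  x = 15: rhs = 19, matching y values: none (0 points).
  x = 16: rhs = 18, matching y values: 8, 15 (2 points).
  x = 17: rhs = 21, matching y values: none (0 points).
  x = 18: rhs = 11, matching y values: none (0 points).
  x = 19: rhs = 17, matching y values: none (0 points).
  x = 20: rhs = 22, matching y values: none (0 points).
  x = 21: rhs = 9, matching y values: 3, 20 (2 points).
  x = 22: rhs = 7, matching y values: none (0 points).
Total affine count: 25.
Full point count |E(F_23)| = 25 + 1 = 26.
Hasse bound: |26 − (23+1)| = |2| = 2 ≤ 2√23 ≈ 9.5917 ✓.


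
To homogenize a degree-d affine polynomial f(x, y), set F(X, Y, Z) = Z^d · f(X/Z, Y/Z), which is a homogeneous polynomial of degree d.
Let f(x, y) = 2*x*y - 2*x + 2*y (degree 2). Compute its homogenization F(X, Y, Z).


F(X, Y, Z) = 2*X*Y - 2*X*Z + 2*Y*Z

deg(f) = 2.
Substitute x = X/Z, y = Y/Z into f, then multiply by Z^2.
  monomial 2·x^1·y^1 ↦ 2·X^1·Y^1·Z^0.
  monomial -2·x^1·y^0 ↦ -2·X^1·Y^0·Z^1.
  monomial 2·x^0·y^1 ↦ 2·X^0·Y^1·Z^1.
Collecting: F(X, Y, Z) = 2*X*Y - 2*X*Z + 2*Y*Z.


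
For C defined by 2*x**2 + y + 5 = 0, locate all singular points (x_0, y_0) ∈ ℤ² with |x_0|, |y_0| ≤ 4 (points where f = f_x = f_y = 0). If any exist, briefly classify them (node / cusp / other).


No singular points in the scanned grid; C is smooth there.

Compute partial derivatives:
  f_x = 4*x.
  f_y = 1.
f_y = 1 is a nonzero constant, so f_y never vanishes: no point (x, y) can satisfy f = f_x = f_y = 0. In particular no (x, y) ∈ {−4, ..., 4}² is singular; the curve is smooth.


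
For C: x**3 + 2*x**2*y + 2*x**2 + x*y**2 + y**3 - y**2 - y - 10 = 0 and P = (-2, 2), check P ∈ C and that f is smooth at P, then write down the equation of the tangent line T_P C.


Tangent line at P: -8*x + 7*y - 30 = 0.

Step 1: f(-2, 2) = 0, so P lies on C.
Step 2: partial derivatives
  f_x(x, y) = 3*x**2 + 4*x*y + 4*x + y**2, f_y(x, y) = 2*x**2 + 2*x*y + 3*y**2 - 2*y - 1.
  f_x(P) = -8, f_y(P) = 7 (gradient nonzero, so P is smooth).
Step 3: tangent line at P: -8·(x − -2) + 7·(y − 2) = 0.
Expanding: -8*x + 7*y - 30 = 0.


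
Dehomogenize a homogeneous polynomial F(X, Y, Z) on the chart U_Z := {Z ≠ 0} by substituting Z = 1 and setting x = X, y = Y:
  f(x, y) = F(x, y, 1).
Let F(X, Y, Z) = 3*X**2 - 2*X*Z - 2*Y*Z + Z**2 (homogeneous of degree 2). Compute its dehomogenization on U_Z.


f(x, y) = 3*x**2 - 2*x - 2*y + 1

On U_Z we set Z = 1. Each monomial c·X^i·Y^j·Z^k in F becomes c·x^i·y^j·1^k = c·x^i·y^j.
Substituting Z = 1: F(X, Y, 1) = 3*x**2 - 2*x - 2*y + 1.
Note: deg(f) ≤ deg(F) = 2; strict inequality happens when F is divisible by Z (lost terms).


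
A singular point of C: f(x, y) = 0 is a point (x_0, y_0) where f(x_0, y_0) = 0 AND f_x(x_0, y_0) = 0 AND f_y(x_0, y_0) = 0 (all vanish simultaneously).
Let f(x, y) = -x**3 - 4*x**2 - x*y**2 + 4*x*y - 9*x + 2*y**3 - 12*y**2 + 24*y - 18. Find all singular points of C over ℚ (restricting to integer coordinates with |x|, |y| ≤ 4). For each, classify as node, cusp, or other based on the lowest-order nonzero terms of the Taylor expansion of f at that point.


Singular points: {(-1, 2)}; classification: node.

Compute partial derivatives:
  f_x = -3*x**2 - 8*x - y**2 + 4*y - 9.
  f_y = -2*x*y + 4*x + 6*y**2 - 24*y + 24.
Scan x_0 ∈ {−4, ..., 4}. For each x_0, f_y(x_0, y) is a polynomial in y; find its integer roots y ∈ {−4, ..., 4}, then test f_x and f at those candidates.
  x = -4: f_y(-4, y) = 6*y**2 - 16*y + 8; vanishes at y ∈ {2}. (-4, 2): f_x = -21 ≠ 0.
  x = -3: f_y(-3, y) = 6*y**2 - 18*y + 12; vanishes at y ∈ {1, 2}. (-3, 1): f_x = -9 ≠ 0; (-3, 2): f_x = -8 ≠ 0.
  x = -2: f_y(-2, y) = 6*y**2 - 20*y + 16; vanishes at y ∈ {2}. (-2, 2): f_x = -1 ≠ 0.
  x = -1: f_y(-1, y) = 6*y**2 - 22*y + 20; vanishes at y ∈ {2}. (-1, 2): f_x = 0, f = 0 — SINGULAR.
  x = 0: f_y(0, y) = 6*y**2 - 24*y + 24; vanishes at y ∈ {2}. (0, 2): f_x = -5 ≠ 0.
  x = 1: f_y(1, y) = 6*y**2 - 26*y + 28; vanishes at y ∈ {2}. (1, 2): f_x = -16 ≠ 0.
  x = 2: f_y(2, y) = 6*y**2 - 28*y + 32; vanishes at y ∈ {2}. (2, 2): f_x = -33 ≠ 0.
  x = 3: f_y(3, y) = 6*y**2 - 30*y + 36; vanishes at y ∈ {2, 3}. (3, 2): f_x = -56 ≠ 0; (3, 3): f_x = -57 ≠ 0.
  x = 4: f_y(4, y) = 6*y**2 - 32*y + 40; vanishes at y ∈ {2}. (4, 2): f_x = -85 ≠ 0.
Only singular point on the grid: (-1, 2).
Classify: substitute x = -1 + u, y = 2 + v and expand: f = -u**3 - u**2 - u*v**2 + 2*v**3 + v**2.
No constant or linear terms (consistent with a singular point). Quadratic part: -u**2 + v**2. Cubic part: -u**3 - u*v**2 + 2*v**3.
The quadratic part v**2 - u**2 = (v − u)(v + u) splits into two distinct linear factors, so there are two distinct tangent lines y − 2 = ±(x − -1) — this is a node (ordinary double point).
Classification: node.


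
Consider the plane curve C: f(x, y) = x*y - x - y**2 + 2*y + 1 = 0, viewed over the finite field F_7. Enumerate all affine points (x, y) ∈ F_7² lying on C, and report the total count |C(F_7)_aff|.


Affine F_7-points: {(0, 4), (0, 5), (1, 0), (1, 3), (6, 2), (6, 6)}; count = 6.

For each of the 49 pairs (x, y) ∈ F_7², evaluate f(x, y) mod 7. Record the zeros.
  x = 0: [0↦1, 1↦2, 2↦1, 3↦5, 4↦0, 5↦0, 6↦5]  zeros at y ∈ {4, 5}
  x = 1: [0↦0, 1↦2, 2↦2, 3↦0, 4↦3, 5↦4, 6↦3]  zeros at y ∈ {0, 3}
  x = 2: [0↦6, 1↦2, 2↦3, 3↦2, 4↦6, 5↦1, 6↦1]  zeros at y ∈ ∅
  x = 3: [0↦5, 1↦2, 2↦4, 3↦4, 4↦2, 5↦5, 6↦6]  zeros at y ∈ ∅
  x = 4: [0↦4, 1↦2, 2↦5, 3↦6, 4↦5, 5↦2, 6↦4]  zeros at y ∈ ∅
  x = 5: [0↦3, 1↦2, 2↦6, 3↦1, 4↦1, 5↦6, 6↦2]  zeros at y ∈ ∅
  x = 6: [0↦2, 1↦2, 2↦0, 3↦3, 4↦4, 5↦3, 6↦0]  zeros at y ∈ {2, 6}
Collecting zeros: affine points = {(0, 4), (0, 5), (1, 0), (1, 3), (6, 2), (6, 6)}.
Total count |C(F_7)_aff| = 6.


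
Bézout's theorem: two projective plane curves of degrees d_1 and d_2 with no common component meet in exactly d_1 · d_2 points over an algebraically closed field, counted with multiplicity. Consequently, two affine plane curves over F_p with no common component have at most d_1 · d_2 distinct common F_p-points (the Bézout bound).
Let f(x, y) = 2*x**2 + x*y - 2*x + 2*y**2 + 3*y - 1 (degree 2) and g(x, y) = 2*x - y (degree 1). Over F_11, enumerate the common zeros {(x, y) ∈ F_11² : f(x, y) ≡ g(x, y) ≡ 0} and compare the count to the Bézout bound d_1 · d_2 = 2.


Common zeros: {(2, 4), (5, 10)}; count = 2; Bézout bound = 2.

deg(f) = 2, deg(g) = 1, so Bézout bound = 2.
Scan x ∈ F_11. For each x, list the y ∈ F_11 with f(x, y) ≡ 0 and those with g(x, y) ≡ 0 (mod 11); the common zeros in that column are the intersection.
  x = 0: f ≡ 0 at y ∈ ∅; g ≡ 0 at y ∈ {0}; common: ∅.
  x = 1: f ≡ 0 at y ∈ ∅; g ≡ 0 at y ∈ {2}; common: ∅.
  x = 2: f ≡ 0 at y ∈ {4, 10}; g ≡ 0 at y ∈ {4}; common: {4}.
  x = 3: f ≡ 0 at y ∈ {0, 8}; g ≡ 0 at y ∈ {6}; common: ∅.
  x = 4: f ≡ 0 at y ∈ ∅; g ≡ 0 at y ∈ {8}; common: ∅.
  x = 5: f ≡ 0 at y ∈ {8, 10}; g ≡ 0 at y ∈ {10}; common: {10}.
  x = 6: f ≡ 0 at y ∈ {5, 7}; g ≡ 0 at y ∈ {1}; common: ∅.
  x = 7: f ≡ 0 at y ∈ ∅; g ≡ 0 at y ∈ {3}; common: ∅.
  x = 8: f ≡ 0 at y ∈ {4, 7}; g ≡ 0 at y ∈ {5}; common: ∅.
  x = 9: f ≡ 0 at y ∈ {0, 5}; g ≡ 0 at y ∈ {7}; common: ∅.
  x = 10: f ≡ 0 at y ∈ ∅; g ≡ 0 at y ∈ {9}; common: ∅.
Collecting: common zeros = {(2, 4), (5, 10)}, so the count is 2.
Comparison with the Bézout bound: 2 ≤ 2 = deg(f)·deg(g), as expected for curves with no common component (the bound is attained).


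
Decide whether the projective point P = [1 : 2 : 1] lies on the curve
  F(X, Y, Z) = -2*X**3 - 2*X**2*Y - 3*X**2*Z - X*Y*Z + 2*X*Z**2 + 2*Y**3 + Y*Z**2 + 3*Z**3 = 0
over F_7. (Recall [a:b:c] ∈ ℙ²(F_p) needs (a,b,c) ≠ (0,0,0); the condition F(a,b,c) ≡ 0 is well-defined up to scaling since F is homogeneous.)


F(1,2,1) ≡ 5 (mod 7); P is NOT on the curve.

Evaluate F(1, 2, 1) term-by-term (mod 7).
  -2*X**3 ↦ -2·1·1·1 = -2
  -2*X**2*Y ↦ -2·1·2·1 = -4
  -3*X**2*Z ↦ -3·1·1·1 = -3
  -X*Y*Z ↦ -1·1·2·1 = -2
  2*X*Z**2 ↦ 2·1·1·1 = 2
  2*Y**3 ↦ 2·1·8·1 = 16
  Y*Z**2 ↦ 1·1·2·1 = 2
  3*Z**3 ↦ 3·1·1·1 = 3
Sum: F(1, 2, 1) = (-2) + (-4) + (-3) + (-2) + (2) + (16) + (2) + (3) = 12.
Reducing mod 7: 12 ≡ 5 (mod 7).
Since F(a, b, c) ≡ 5 ≠ 0 (mod 7), P does NOT lie on the curve.


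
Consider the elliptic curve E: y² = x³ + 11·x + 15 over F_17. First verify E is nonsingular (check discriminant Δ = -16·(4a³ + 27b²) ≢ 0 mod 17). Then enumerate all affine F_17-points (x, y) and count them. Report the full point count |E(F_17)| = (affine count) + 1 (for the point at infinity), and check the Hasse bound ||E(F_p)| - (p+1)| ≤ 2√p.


Affine points = {(0, 7), (0, 10), (4, 2), (4, 15), (5, 5), (5, 12), (6, 5), (6, 12), (13, 3), (13, 14), (15, 6), (15, 11)}; affine count = 12; |E(F_17)| = 13.

Discriminant check: Δ ∝ 4a³ + 27b² = 4·11³ + 27·15² = 4·1331 + 27·225 ≡ 9 (mod 17). Nonzero ⇒ E is nonsingular.
For each x ∈ F_17, compute rhs = x³ + 11·x + 15 mod 17, then count y ∈ F_17 with y² ≡ rhs.
  x = 0: rhs = 15, matching y values: 7, 10 (2 points).
  x = 1: rhs = 10, matching y values: none (0 points).
  x = 2: rhs = 11, matching y values: none (0 points).
  x = 3: rhs = 7, matching y values: none (0 points).
  x = 4: rhs = 4, matching y values: 2, 15 (2 points).
  x = 5: rhs = 8, matching y values: 5, 12 (2 points).
  x = 6: rhs = 8, matching y values: 5, 12 (2 points).
  x = 7: rhs = 10, matching y values: none (0 points).
  x = 8: rhs = 3, matching y values: none (0 points).
  x = 9: rhs = 10, matching y values: none (0 points).
  x = 10: rhs = 3, matching y values: none (0 points).
  x = 11: rhs = 5, matching y values: none (0 points).
  x = 12: rhs = 5, matching y values: none (0 points).
  x = 13: rhs = 9, matching y values: 3, 14 (2 points).
  x = 14: rhs = 6, matching y values: none (0 points).
  x = 15: rhs = 2, matching y values: 6, 11 (2 points).
  x = 16: rhs = 3, matching y values: none (0 points).
Total affine count: 12.
Full point count |E(F_17)| = 12 + 1 = 13.
Hasse bound: |13 − (17+1)| = |-5| = 5 ≤ 2√17 ≈ 8.2462 ✓.


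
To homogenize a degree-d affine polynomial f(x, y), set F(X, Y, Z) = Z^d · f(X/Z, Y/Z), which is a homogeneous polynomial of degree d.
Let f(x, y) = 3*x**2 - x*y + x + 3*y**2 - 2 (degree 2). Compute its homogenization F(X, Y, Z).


F(X, Y, Z) = 3*X**2 - X*Y + X*Z + 3*Y**2 - 2*Z**2

deg(f) = 2.
Substitute x = X/Z, y = Y/Z into f, then multiply by Z^2.
  monomial 3·x^2·y^0 ↦ 3·X^2·Y^0·Z^0.
  monomial -1·x^1·y^1 ↦ -1·X^1·Y^1·Z^0.
  monomial 1·x^1·y^0 ↦ 1·X^1·Y^0·Z^1.
  monomial 3·x^0·y^2 ↦ 3·X^0·Y^2·Z^0.
  monomial -2·x^0·y^0 ↦ -2·X^0·Y^0·Z^2.
Collecting: F(X, Y, Z) = 3*X**2 - X*Y + X*Z + 3*Y**2 - 2*Z**2.


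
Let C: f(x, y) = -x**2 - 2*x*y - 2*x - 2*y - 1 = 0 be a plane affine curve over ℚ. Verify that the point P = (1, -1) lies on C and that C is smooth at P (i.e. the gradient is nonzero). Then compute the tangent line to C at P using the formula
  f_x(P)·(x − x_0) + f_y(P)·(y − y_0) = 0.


Tangent line at P: -2*x - 4*y - 2 = 0.

Step 1: f(1, -1) = 0, so P lies on C.
Step 2: partial derivatives
  f_x(x, y) = -2*x - 2*y - 2, f_y(x, y) = -2*x - 2.
  f_x(P) = -2, f_y(P) = -4 (gradient nonzero, so P is smooth).
Step 3: tangent line at P: -2·(x − 1) + -4·(y − -1) = 0.
Expanding: -2*x - 4*y - 2 = 0.


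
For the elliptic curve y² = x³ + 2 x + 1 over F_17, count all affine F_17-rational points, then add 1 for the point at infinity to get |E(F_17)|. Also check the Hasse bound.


Affine points = {(0, 1), (0, 16), (1, 2), (1, 15), (2, 8), (2, 9), (3, 0), (5, 0), (6, 5), (6, 12), (7, 1), (7, 16), (8, 6), (8, 11), (9, 0), (10, 1), (10, 16), (12, 6), (12, 11), (14, 6), (14, 11), (16, 7), (16, 10)}; affine count = 23; |E(F_17)| = 24.

Discriminant check: Δ ∝ 4a³ + 27b² = 4·2³ + 27·1² = 4·8 + 27·1 ≡ 8 (mod 17). Nonzero ⇒ E is nonsingular.
For each x ∈ F_17, compute rhs = x³ + 2·x + 1 mod 17, then count y ∈ F_17 with y² ≡ rhs.
  x = 0: rhs = 1, matching y values: 1, 16 (2 points).
  x = 1: rhs = 4, matching y values: 2, 15 (2 points).
  x = 2: rhs = 13, matching y values: 8, 9 (2 points).
  x = 3: rhs = 0, matching y values: 0 (1 points).
  x = 4: rhs = 5, matching y values: none (0 points).
  x = 5: rhs = 0, matching y values: 0 (1 points).
  x = 6: rhs = 8, matching y values: 5, 12 (2 points).
  x = 7: rhs = 1, matching y values: 1, 16 (2 points).
  x = 8: rhs = 2, matching y values: 6, 11 (2 points).
  x = 9: rhs = 0, matching y values: 0 (1 points).
  x = 10: rhs = 1, matching y values: 1, 16 (2 points).
  x = 11: rhs = 11, matching y values: none (0 points).
  x = 12: rhs = 2, matching y values: 6, 11 (2 points).
  x = 13: rhs = 14, matching y values: none (0 points).
  x = 14: rhs = 2, matching y values: 6, 11 (2 points).
  x = 15: rhs = 6, matching y values: none (0 points).
  x = 16: rhs = 15, matching y values: 7, 10 (2 points).
Total affine count: 23.
Full point count |E(F_17)| = 23 + 1 = 24.
Hasse bound: |24 − (17+1)| = |6| = 6 ≤ 2√17 ≈ 8.2462 ✓.


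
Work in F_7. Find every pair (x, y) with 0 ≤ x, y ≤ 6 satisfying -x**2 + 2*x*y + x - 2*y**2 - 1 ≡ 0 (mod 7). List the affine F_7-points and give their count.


Affine F_7-points: {(3, 0), (3, 3), (4, 1), (4, 3), (5, 0), (5, 5), (6, 1), (6, 5)}; count = 8.

For each of the 49 pairs (x, y) ∈ F_7², evaluate f(x, y) mod 7. Record the zeros.
  x = 0: [0↦6, 1↦4, 2↦5, 3↦2, 4↦2, 5↦5, 6↦4]  zeros at y ∈ ∅
  x = 1: [0↦6, 1↦6, 2↦2, 3↦1, 4↦3, 5↦1, 6↦2]  zeros at y ∈ ∅
  x = 2: [0↦4, 1↦6, 2↦4, 3↦5, 4↦2, 5↦2, 6↦5]  zeros at y ∈ ∅
  x = 3: [0↦0, 1↦4, 2↦4, 3↦0, 4↦6, 5↦1, 6↦6]  zeros at y ∈ {0, 3}
  x = 4: [0↦1, 1↦0, 2↦2, 3↦0, 4↦1, 5↦5, 6↦5]  zeros at y ∈ {1, 3}
  x = 5: [0↦0, 1↦1, 2↦5, 3↦5, 4↦1, 5↦0, 6↦2]  zeros at y ∈ {0, 5}
  x = 6: [0↦4, 1↦0, 2↦6, 3↦1, 4↦6, 5↦0, 6↦4]  zeros at y ∈ {1, 5}
Collecting zeros: affine points = {(3, 0), (3, 3), (4, 1), (4, 3), (5, 0), (5, 5), (6, 1), (6, 5)}.
Total count |C(F_7)_aff| = 8.


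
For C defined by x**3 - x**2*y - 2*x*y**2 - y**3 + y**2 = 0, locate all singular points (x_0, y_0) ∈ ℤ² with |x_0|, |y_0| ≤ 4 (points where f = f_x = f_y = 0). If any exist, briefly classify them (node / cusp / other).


Singular points: {(0, 0)}; classification: cusp.

Compute partial derivatives:
  f_x = 3*x**2 - 2*x*y - 2*y**2.
  f_y = -x**2 - 4*x*y - 3*y**2 + 2*y.
Scan x_0 ∈ {−4, ..., 4}. For each x_0, f_y(x_0, y) is a polynomial in y; find its integer roots y ∈ {−4, ..., 4}, then test f_x and f at those candidates.
  x = -4: f_y(-4, y) = -3*y**2 + 18*y - 16; no integer root y with |y| ≤ 4.
  x = -3: f_y(-3, y) = -3*y**2 + 14*y - 9; no integer root y with |y| ≤ 4.
  x = -2: f_y(-2, y) = -3*y**2 + 10*y - 4; no integer root y with |y| ≤ 4.
  x = -1: f_y(-1, y) = -3*y**2 + 6*y - 1; no integer root y with |y| ≤ 4.
  x = 0: f_y(0, y) = -3*y**2 + 2*y; vanishes at y ∈ {0}. (0, 0): f_x = 0, f = 0 — SINGULAR.
  x = 1: f_y(1, y) = -3*y**2 - 2*y - 1; no integer root y with |y| ≤ 4.
  x = 2: f_y(2, y) = -3*y**2 - 6*y - 4; no integer root y with |y| ≤ 4.
  x = 3: f_y(3, y) = -3*y**2 - 10*y - 9; no integer root y with |y| ≤ 4.
  x = 4: f_y(4, y) = -3*y**2 - 14*y - 16; vanishes at y ∈ {-2}. (4, -2): f_x = 56 ≠ 0.
Only singular point on the grid: (0, 0).
Classify: substitute x = 0 + u, y = 0 + v and expand: f = u**3 - u**2*v - 2*u*v**2 - v**3 + v**2.
No constant or linear terms (consistent with a singular point). Quadratic part: v**2. Cubic part: u**3 - u**2*v - 2*u*v**2 - v**3.
The quadratic part v**2 is a perfect square, so there is a single (double) tangent line v = 0, i.e. y = 0. Restricting the cubic part to that line (v = 0) leaves u**3 ≠ 0, so f is not divisible by v and the branch is v² ≈ -u**3 to lowest order — this is a cusp.
Classification: cusp.


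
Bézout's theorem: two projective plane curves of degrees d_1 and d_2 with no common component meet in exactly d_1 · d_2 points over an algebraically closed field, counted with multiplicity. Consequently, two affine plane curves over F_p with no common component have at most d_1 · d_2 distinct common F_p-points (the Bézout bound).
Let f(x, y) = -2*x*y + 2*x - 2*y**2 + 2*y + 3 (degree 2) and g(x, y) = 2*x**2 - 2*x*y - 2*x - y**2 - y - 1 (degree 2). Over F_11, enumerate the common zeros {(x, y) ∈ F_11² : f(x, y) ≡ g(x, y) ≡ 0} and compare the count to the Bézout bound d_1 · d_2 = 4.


Common zeros: {(2, 4), (6, 3)}; count = 2; Bézout bound = 4.

deg(f) = 2, deg(g) = 2, so Bézout bound = 4.
Scan x ∈ F_11. For each x, list the y ∈ F_11 with f(x, y) ≡ 0 and those with g(x, y) ≡ 0 (mod 11); the common zeros in that column are the intersection.
  x = 0: f ≡ 0 at y ∈ ∅; g ≡ 0 at y ∈ ∅; common: ∅.
  x = 1: f ≡ 0 at y ∈ ∅; g ≡ 0 at y ∈ {2, 6}; common: ∅.
  x = 2: f ≡ 0 at y ∈ {4, 6}; g ≡ 0 at y ∈ {2, 4}; common: {4}.
  x = 3: f ≡ 0 at y ∈ {10}; g ≡ 0 at y ∈ {0, 4}; common: ∅.
  x = 4: f ≡ 0 at y ∈ {0, 8}; g ≡ 0 at y ∈ ∅; common: ∅.
  x = 5: f ≡ 0 at y ∈ {2, 5}; g ≡ 0 at y ∈ ∅; common: ∅.
  x = 6: f ≡ 0 at y ∈ {3}; g ≡ 0 at y ∈ {3, 6}; common: {3}.
  x = 7: f ≡ 0 at y ∈ {7, 9}; g ≡ 0 at y ∈ ∅; common: ∅.
  x = 8: f ≡ 0 at y ∈ ∅; g ≡ 0 at y ∈ ∅; common: ∅.
  x = 9: f ≡ 0 at y ∈ ∅; g ≡ 0 at y ∈ {0, 3}; common: ∅.
  x = 10: f ≡ 0 at y ∈ ∅; g ≡ 0 at y ∈ ∅; common: ∅.
Collecting: common zeros = {(2, 4), (6, 3)}, so the count is 2.
Comparison with the Bézout bound: 2 ≤ 4 = deg(f)·deg(g), as expected for curves with no common component (the affine F_11-count falls short of the bound because intersections may lie at infinity, over extension fields, or carry multiplicity).


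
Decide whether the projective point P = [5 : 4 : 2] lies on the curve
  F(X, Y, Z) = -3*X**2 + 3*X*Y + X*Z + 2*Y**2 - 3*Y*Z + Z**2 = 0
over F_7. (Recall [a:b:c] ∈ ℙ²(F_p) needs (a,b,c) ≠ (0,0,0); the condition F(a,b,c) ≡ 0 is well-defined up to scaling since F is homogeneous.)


F(5,4,2) ≡ 0 (mod 7); P is on the curve.

Evaluate F(5, 4, 2) term-by-term (mod 7).
  -3*X**2 ↦ -3·25·1·1 = -75
  3*X*Y ↦ 3·5·4·1 = 60
  X*Z ↦ 1·5·1·2 = 10
  2*Y**2 ↦ 2·1·16·1 = 32
  -3*Y*Z ↦ -3·1·4·2 = -24
  Z**2 ↦ 1·1·1·4 = 4
Sum: F(5, 4, 2) = (-75) + (60) + (10) + (32) + (-24) + (4) = 7.
Reducing mod 7: 7 ≡ 0 (mod 7).
Since F(a, b, c) ≡ 0 (mod 7), P lies on the curve.


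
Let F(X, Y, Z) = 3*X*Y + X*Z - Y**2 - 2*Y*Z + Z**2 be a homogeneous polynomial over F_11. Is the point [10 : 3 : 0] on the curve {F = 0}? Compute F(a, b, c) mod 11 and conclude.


F(10,3,0) ≡ 4 (mod 11); P is NOT on the curve.

Evaluate F(10, 3, 0) term-by-term (mod 11).
  3*X*Y ↦ 3·10·3·1 = 90
  X*Z ↦ 1·10·1·0 = 0
  -Y**2 ↦ -1·1·9·1 = -9
  -2*Y*Z ↦ -2·1·3·0 = 0
  Z**2 ↦ 1·1·1·0 = 0
Sum: F(10, 3, 0) = (90) + (0) + (-9) + (0) + (0) = 81.
Reducing mod 11: 81 ≡ 4 (mod 11).
Since F(a, b, c) ≡ 4 ≠ 0 (mod 11), P does NOT lie on the curve.


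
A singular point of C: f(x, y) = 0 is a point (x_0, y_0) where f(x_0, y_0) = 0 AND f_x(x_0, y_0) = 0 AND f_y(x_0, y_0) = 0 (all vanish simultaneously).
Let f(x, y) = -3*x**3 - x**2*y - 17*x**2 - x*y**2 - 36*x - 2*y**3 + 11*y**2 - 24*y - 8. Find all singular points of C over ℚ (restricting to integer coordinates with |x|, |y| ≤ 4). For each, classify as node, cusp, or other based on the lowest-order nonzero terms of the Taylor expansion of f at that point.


Singular points: {(-2, 2)}; classification: node.

Compute partial derivatives:
  f_x = -9*x**2 - 2*x*y - 34*x - y**2 - 36.
  f_y = -x**2 - 2*x*y - 6*y**2 + 22*y - 24.
Scan x_0 ∈ {−4, ..., 4}. For each x_0, f_y(x_0, y) is a polynomial in y; find its integer roots y ∈ {−4, ..., 4}, then test f_x and f at those candidates.
  x = -4: f_y(-4, y) = -6*y**2 + 30*y - 40; no integer root y with |y| ≤ 4.
  x = -3: f_y(-3, y) = -6*y**2 + 28*y - 33; no integer root y with |y| ≤ 4.
  x = -2: f_y(-2, y) = -6*y**2 + 26*y - 28; vanishes at y ∈ {2}. (-2, 2): f_x = 0, f = 0 — SINGULAR.
  x = -1: f_y(-1, y) = -6*y**2 + 24*y - 25; no integer root y with |y| ≤ 4.
  x = 0: f_y(0, y) = -6*y**2 + 22*y - 24; no integer root y with |y| ≤ 4.
  x = 1: f_y(1, y) = -6*y**2 + 20*y - 25; no integer root y with |y| ≤ 4.
  x = 2: f_y(2, y) = -6*y**2 + 18*y - 28; no integer root y with |y| ≤ 4.
  x = 3: f_y(3, y) = -6*y**2 + 16*y - 33; no integer root y with |y| ≤ 4.
  x = 4: f_y(4, y) = -6*y**2 + 14*y - 40; no integer root y with |y| ≤ 4.
Only singular point on the grid: (-2, 2).
Classify: substitute x = -2 + u, y = 2 + v and expand: f = -3*u**3 - u**2*v - u**2 - u*v**2 - 2*v**3 + v**2.
No constant or linear terms (consistent with a singular point). Quadratic part: -u**2 + v**2. Cubic part: -3*u**3 - u**2*v - u*v**2 - 2*v**3.
The quadratic part v**2 - u**2 = (v − u)(v + u) splits into two distinct linear factors, so there are two distinct tangent lines y − 2 = ±(x − -2) — this is a node (ordinary double point).
Classification: node.


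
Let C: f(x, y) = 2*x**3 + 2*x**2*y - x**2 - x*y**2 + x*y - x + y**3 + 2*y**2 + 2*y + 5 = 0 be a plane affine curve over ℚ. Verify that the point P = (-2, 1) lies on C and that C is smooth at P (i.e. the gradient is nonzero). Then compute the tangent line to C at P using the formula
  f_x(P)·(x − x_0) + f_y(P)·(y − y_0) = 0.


Tangent line at P: 19*x + 19*y + 19 = 0.

Step 1: f(-2, 1) = 0, so P lies on C.
Step 2: partial derivatives
  f_x(x, y) = 6*x**2 + 4*x*y - 2*x - y**2 + y - 1, f_y(x, y) = 2*x**2 - 2*x*y + x + 3*y**2 + 4*y + 2.
  f_x(P) = 19, f_y(P) = 19 (gradient nonzero, so P is smooth).
Step 3: tangent line at P: 19·(x − -2) + 19·(y − 1) = 0.
Expanding: 19*x + 19*y + 19 = 0.


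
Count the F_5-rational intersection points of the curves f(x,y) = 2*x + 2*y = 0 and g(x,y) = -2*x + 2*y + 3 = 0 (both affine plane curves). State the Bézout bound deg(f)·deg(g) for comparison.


Common zeros: {(2, 3)}; count = 1; Bézout bound = 1.

deg(f) = 1, deg(g) = 1, so Bézout bound = 1.
Scan x ∈ F_5. For each x, list the y ∈ F_5 with f(x, y) ≡ 0 and those with g(x, y) ≡ 0 (mod 5); the common zeros in that column are the intersection.
  x = 0: f ≡ 0 at y ∈ {0}; g ≡ 0 at y ∈ {1}; common: ∅.
  x = 1: f ≡ 0 at y ∈ {4}; g ≡ 0 at y ∈ {2}; common: ∅.
  x = 2: f ≡ 0 at y ∈ {3}; g ≡ 0 at y ∈ {3}; common: {3}.
  x = 3: f ≡ 0 at y ∈ {2}; g ≡ 0 at y ∈ {4}; common: ∅.
  x = 4: f ≡ 0 at y ∈ {1}; g ≡ 0 at y ∈ {0}; common: ∅.
Collecting: common zeros = {(2, 3)}, so the count is 1.
Comparison with the Bézout bound: 1 ≤ 1 = deg(f)·deg(g), as expected for curves with no common component (the bound is attained).


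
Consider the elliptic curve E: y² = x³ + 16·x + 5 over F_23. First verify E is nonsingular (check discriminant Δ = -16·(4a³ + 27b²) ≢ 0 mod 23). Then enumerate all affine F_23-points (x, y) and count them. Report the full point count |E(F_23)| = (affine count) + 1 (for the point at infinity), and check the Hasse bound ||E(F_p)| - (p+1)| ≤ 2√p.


Affine points = {(4, 8), (4, 15), (5, 7), (5, 16), (6, 8), (6, 15), (7, 0), (8, 1), (8, 22), (9, 2), (9, 21), (12, 4), (12, 19), (13, 8), (13, 15), (14, 11), (14, 12), (15, 3), (15, 20)}; affine count = 19; |E(F_23)| = 20.

Discriminant check: Δ ∝ 4a³ + 27b² = 4·16³ + 27·5² = 4·4096 + 27·25 ≡ 16 (mod 23). Nonzero ⇒ E is nonsingular.
For each x ∈ F_23, compute rhs = x³ + 16·x + 5 mod 23, then count y ∈ F_23 with y² ≡ rhs.
  x = 0: rhs = 5, matching y values: none (0 points).
  x = 1: rhs = 22, matching y values: none (0 points).
  x = 2: rhs = 22, matching y values: none (0 points).
  x = 3: rhs = 11, matching y values: none (0 points).
  x = 4: rhs = 18, matching y values: 8, 15 (2 points).
  x = 5: rhs = 3, matching y values: 7, 16 (2 points).
  x = 6: rhs = 18, matching y values: 8, 15 (2 points).
  x = 7: rhs = 0, matching y values: 0 (1 points).
  x = 8: rhs = 1, matching y values: 1, 22 (2 points).
  x = 9: rhs = 4, matching y values: 2, 21 (2 points).
  x = 10: rhs = 15, matching y values: none (0 points).
  x = 11: rhs = 17, matching y values: none (0 points).
  x = 12: rhs = 16, matching y values: 4, 19 (2 points).
  x = 13: rhs = 18, matching y values: 8, 15 (2 points).
  x = 14: rhs = 6, matching y values: 11, 12 (2 points).
  x = 15: rhs = 9, matching y values: 3, 20 (2 points).
  x = 16: rhs = 10, matching y values: none (0 points).
  x = 17: rhs = 15, matching y values: none (0 points).
  x = 18: rhs = 7, matching y values: none (0 points).
  x = 19: rhs = 15, matching y values: none (0 points).
  x = 20: rhs = 22, matching y values: none (0 points).
  x = 21: rhs = 11, matching y values: none (0 points).
  x = 22: rhs = 11, matching y values: none (0 points).
Total affine count: 19.
Full point count |E(F_23)| = 19 + 1 = 20.
Hasse bound: |20 − (23+1)| = |-4| = 4 ≤ 2√23 ≈ 9.5917 ✓.


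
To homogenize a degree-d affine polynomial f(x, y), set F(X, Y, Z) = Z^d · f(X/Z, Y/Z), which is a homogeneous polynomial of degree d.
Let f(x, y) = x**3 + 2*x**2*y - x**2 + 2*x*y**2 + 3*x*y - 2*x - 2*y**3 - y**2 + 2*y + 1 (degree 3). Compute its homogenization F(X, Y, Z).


F(X, Y, Z) = X**3 + 2*X**2*Y - X**2*Z + 2*X*Y**2 + 3*X*Y*Z - 2*X*Z**2 - 2*Y**3 - Y**2*Z + 2*Y*Z**2 + Z**3

deg(f) = 3.
Substitute x = X/Z, y = Y/Z into f, then multiply by Z^3.
  monomial 1·x^3·y^0 ↦ 1·X^3·Y^0·Z^0.
  monomial 2·x^2·y^1 ↦ 2·X^2·Y^1·Z^0.
  monomial -1·x^2·y^0 ↦ -1·X^2·Y^0·Z^1.
  monomial 2·x^1·y^2 ↦ 2·X^1·Y^2·Z^0.
  monomial 3·x^1·y^1 ↦ 3·X^1·Y^1·Z^1.
  monomial -2·x^1·y^0 ↦ -2·X^1·Y^0·Z^2.
  monomial -2·x^0·y^3 ↦ -2·X^0·Y^3·Z^0.
  monomial -1·x^0·y^2 ↦ -1·X^0·Y^2·Z^1.
  monomial 2·x^0·y^1 ↦ 2·X^0·Y^1·Z^2.
  monomial 1·x^0·y^0 ↦ 1·X^0·Y^0·Z^3.
Collecting: F(X, Y, Z) = X**3 + 2*X**2*Y - X**2*Z + 2*X*Y**2 + 3*X*Y*Z - 2*X*Z**2 - 2*Y**3 - Y**2*Z + 2*Y*Z**2 + Z**3.


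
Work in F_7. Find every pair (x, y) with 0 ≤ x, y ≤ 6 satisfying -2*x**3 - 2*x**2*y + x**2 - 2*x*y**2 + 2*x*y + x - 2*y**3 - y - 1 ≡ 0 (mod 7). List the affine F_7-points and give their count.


Affine F_7-points: {(0, 4), (1, 6), (6, 5)}; count = 3.

For each of the 49 pairs (x, y) ∈ F_7², evaluate f(x, y) mod 7. Record the zeros.
  x = 0: [0↦6, 1↦3, 2↦2, 3↦5, 4↦0, 5↦3, 6↦2]  zeros at y ∈ {4}
  x = 1: [0↦6, 1↦1, 2↦1, 3↦1, 4↦3, 5↦2, 6↦0]  zeros at y ∈ {6}
  x = 2: [0↦3, 1↦6, 2↦3, 3↦3, 4↦1, 5↦6, 6↦6]  zeros at y ∈ ∅
  x = 3: [0↦6, 1↦6, 2↦3, 3↦6, 4↦3, 5↦3, 6↦1]  zeros at y ∈ ∅
  x = 4: [0↦3, 1↦3, 2↦3, 3↦5, 4↦4, 5↦2, 6↦1]  zeros at y ∈ ∅
  x = 5: [0↦3, 1↦6, 2↦5, 3↦2, 4↦6, 5↦5, 6↦1]  zeros at y ∈ ∅
  x = 6: [0↦1, 1↦3, 2↦4, 3↦6, 4↦4, 5↦0, 6↦3]  zeros at y ∈ {5}
Collecting zeros: affine points = {(0, 4), (1, 6), (6, 5)}.
Total count |C(F_7)_aff| = 3.


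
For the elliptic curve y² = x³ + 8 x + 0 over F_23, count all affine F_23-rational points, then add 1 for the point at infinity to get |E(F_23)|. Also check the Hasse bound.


Affine points = {(0, 0), (1, 3), (1, 20), (2, 1), (2, 22), (4, 2), (4, 21), (5, 2), (5, 21), (7, 10), (7, 13), (8, 1), (8, 22), (11, 4), (11, 19), (13, 1), (13, 22), (14, 2), (14, 21), (17, 9), (17, 14), (20, 8), (20, 15)}; affine count = 23; |E(F_23)| = 24.

Discriminant check: Δ ∝ 4a³ + 27b² = 4·8³ + 27·0² = 4·512 + 27·0 ≡ 1 (mod 23). Nonzero ⇒ E is nonsingular.
For each x ∈ F_23, compute rhs = x³ + 8·x + 0 mod 23, then count y ∈ F_23 with y² ≡ rhs.
  x = 0: rhs = 0, matching y values: 0 (1 points).
  x = 1: rhs = 9, matching y values: 3, 20 (2 points).
  x = 2: rhs = 1, matching y values: 1, 22 (2 points).
  x = 3: rhs = 5, matching y values: none (0 points).
  x = 4: rhs = 4, matching y values: 2, 21 (2 points).
  x = 5: rhs = 4, matching y values: 2, 21 (2 points).
  x = 6: rhs = 11, matching y values: none (0 points).
  x = 7: rhs = 8, matching y values: 10, 13 (2 points).
  x = 8: rhs = 1, matching y values: 1, 22 (2 points).
  x = 9: rhs = 19, matching y values: none (0 points).
  x = 10: rhs = 22, matching y values: none (0 points).
  x = 11: rhs = 16, matching y values: 4, 19 (2 points).
  x = 12: rhs = 7, matching y values: none (0 points).
  x = 13: rhs = 1, matching y values: 1, 22 (2 points).
  x = 14: rhs = 4, matching y values: 2, 21 (2 points).
  x = 15: rhs = 22, matching y values: none (0 points).
  x = 16: rhs = 15, matching y values: none (0 points).
  x = 17: rhs = 12, matching y values: 9, 14 (2 points).
  x = 18: rhs = 19, matching y values: none (0 points).
  x = 19: rhs = 19, matching y values: none (0 points).
  x = 20: rhs = 18, matching y values: 8, 15 (2 points).
  x = 21: rhs = 22, matching y values: none (0 points).
  x = 22: rhs = 14, matching y values: none (0 points).
Total affine count: 23.
Full point count |E(F_23)| = 23 + 1 = 24.
Hasse bound: |24 − (23+1)| = |0| = 0 ≤ 2√23 ≈ 9.5917 ✓.
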